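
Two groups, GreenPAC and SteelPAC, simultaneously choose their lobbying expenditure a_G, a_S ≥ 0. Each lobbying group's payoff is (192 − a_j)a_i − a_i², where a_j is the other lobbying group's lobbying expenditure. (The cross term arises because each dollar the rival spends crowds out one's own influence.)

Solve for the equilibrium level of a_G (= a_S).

64

GreenPAC's payoff is (192 − a_S)a_G − a_G².
∂π/∂a_G = 192 − a_S − 2a_G = 0, so a_G = 96 − 0.5a_S.
Setting a_G = a_S in the reaction function: a_G = 96 − 0.5a_G, so a_G = 96 / 1.5 = 64.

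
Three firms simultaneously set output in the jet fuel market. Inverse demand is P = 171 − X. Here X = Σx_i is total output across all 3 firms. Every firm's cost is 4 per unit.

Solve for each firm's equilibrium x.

41.75

A representative firm's profit is π_i = x_i(171 − X) − 4x_i, with X = x_i + Σ_{j≠i} x_j.
First-order condition: 167 − 2x_i − Σ_{j≠i} x_j = 0.
With identical firms, set every x_j = x: then 167 − 2x − 2x = 0, i.e. x = 167/4 = 41.75.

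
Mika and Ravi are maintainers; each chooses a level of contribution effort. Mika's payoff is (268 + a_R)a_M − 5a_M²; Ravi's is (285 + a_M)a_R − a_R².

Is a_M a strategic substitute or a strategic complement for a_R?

strategic complements

Expanding Mika's payoff: 268a_M + a_Ra_M − 5a_M².
∂π/∂a_M = 268 + a_R − 10a_M = 0, so a_M = 26.8 + 0.1a_R.
The best-response slope da_M/da_R = 0.1 > 0: the reaction function is upward-sloping, so the choices are strategic complements.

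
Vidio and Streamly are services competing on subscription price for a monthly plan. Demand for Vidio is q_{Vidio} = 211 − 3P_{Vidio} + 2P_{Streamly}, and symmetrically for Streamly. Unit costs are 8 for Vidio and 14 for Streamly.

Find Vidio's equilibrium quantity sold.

155.625

Vidio's profit: π = (P_{Vidio} − 8)(211 − 3P_{Vidio} + 2P_{Streamly}).
∂π/∂P_{Vidio} = 235 − 6P_{Vidio} + 2P_{Streamly} = 0 ⇒ P_{Vidio} = 235/6 + (1/3)P_{Streamly}.
Similarly P_{Streamly} = 253/6 + (1/3)P_{Vidio}.
Solving the two reaction functions simultaneously: (1 − (1/3)(1/3))P_{Vidio} = 235/6 + (1/3)·(253/6), so (8/9)P_{Vidio} = 479/9 and P_{Vidio} = 59.875.
Then P_{Streamly} = 253/6 + (1/3)·59.875 = 62.125.
q_{Vidio} = 211 − 3·59.875 + 2·62.125 = 155.625.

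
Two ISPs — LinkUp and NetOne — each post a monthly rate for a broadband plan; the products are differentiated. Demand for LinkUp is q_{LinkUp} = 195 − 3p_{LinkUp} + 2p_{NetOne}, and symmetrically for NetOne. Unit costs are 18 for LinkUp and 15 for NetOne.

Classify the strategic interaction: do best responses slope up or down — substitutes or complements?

LinkUp's profit: π = (p_{LinkUp} − 18)(195 − 3p_{LinkUp} + 2p_{NetOne}).
∂π/∂p_{LinkUp} = 249 − 6p_{LinkUp} + 2p_{NetOne} = 0 ⇒ p_{LinkUp} = 41.5 + (1/3)p_{NetOne}.
The best-response slope dp_{LinkUp}/dp_{NetOne} = 1/3 > 0: the reaction function is upward-sloping, so the choices are strategic complements.

strategic complements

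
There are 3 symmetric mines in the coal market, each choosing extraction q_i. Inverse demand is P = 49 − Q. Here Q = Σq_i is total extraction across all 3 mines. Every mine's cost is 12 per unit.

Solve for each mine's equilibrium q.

A representative mine's profit is π_i = q_i(49 − Q) − 12q_i, with Q = q_i + Σ_{j≠i} q_j.
First-order condition: 37 − 2q_i − Σ_{j≠i} q_j = 0.
With identical mines, set every q_j = q: then 37 − 2q − 2q = 0, i.e. q = 37/4 = 9.25.

9.25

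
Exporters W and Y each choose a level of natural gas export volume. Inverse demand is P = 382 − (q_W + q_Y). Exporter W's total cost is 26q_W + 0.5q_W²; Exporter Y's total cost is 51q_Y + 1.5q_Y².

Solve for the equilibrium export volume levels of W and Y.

Exporter W's profit: π = q_W(382 − (q_W + q_Y)) − 26q_W − 0.5q_W².
∂π/∂q_W = 356 − 3q_W − q_Y = 0, so q_W = 356/3 − (1/3)q_Y.
For Y: ∂π/∂q_Y = 331 − 5q_Y − q_W = 0 ⇒ q_Y = 66.2 − 0.2q_W.
Plugging q_Y into W's best response: q_W = 356/3 − (1/3)(66.2 − 0.2q_W) ⇒ (14/15)q_W = 96.6, so q_W = 103.5.
Then q_Y = 66.2 − 0.2·103.5 = 45.5.

103.5, 45.5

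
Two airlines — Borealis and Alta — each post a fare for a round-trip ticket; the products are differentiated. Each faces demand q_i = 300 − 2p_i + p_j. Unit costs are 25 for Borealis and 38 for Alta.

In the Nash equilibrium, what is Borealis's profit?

Borealis's profit: π = (p_{Borealis} − 25)(300 − 2p_{Borealis} + p_{Alta}).
∂π/∂p_{Borealis} = 350 − 4p_{Borealis} + p_{Alta} = 0 ⇒ p_{Borealis} = 87.5 + 0.25p_{Alta}.
Similarly p_{Alta} = 94 + 0.25p_{Borealis}.
Solving the two reaction functions simultaneously: (1 − (0.25)(0.25))p_{Borealis} = 87.5 + 0.25·94, so 0.9375p_{Borealis} = 111 and p_{Borealis} = 118.4.
Then p_{Alta} = 94 + 0.25·118.4 = 123.6.
q_{Borealis} = 300 − 2·118.4 + 123.6 = 186.8.
Profit = (118.4 − 25)·186.8 = 17447.12.

17447.12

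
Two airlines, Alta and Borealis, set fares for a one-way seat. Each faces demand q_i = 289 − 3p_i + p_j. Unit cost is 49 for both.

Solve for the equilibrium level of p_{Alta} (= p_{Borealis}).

Alta's profit: π = (p_{Alta} − 49)(289 − 3p_{Alta} + p_{Borealis}).
∂π/∂p_{Alta} = 436 − 6p_{Alta} + p_{Borealis} = 0 ⇒ p_{Alta} = 218/3 + (1/6)p_{Borealis}.
The game is symmetric, so in equilibrium p_{Borealis} = p_{Alta}: the reaction function gives (5/6)p_{Alta} = 218/3, hence p_{Alta} = 87.2.

87.2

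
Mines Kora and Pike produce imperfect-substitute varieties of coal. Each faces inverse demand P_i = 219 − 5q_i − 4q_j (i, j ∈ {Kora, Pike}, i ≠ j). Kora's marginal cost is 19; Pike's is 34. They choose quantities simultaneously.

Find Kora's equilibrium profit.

1125

Mine Kora's profit: π = q_{Kora}(219 − 5q_{Kora} − 4q_{Pike}) − 19q_{Kora}.
∂π/∂q_{Kora} = 200 − 10q_{Kora} − 4q_{Pike} = 0 ⇒ q_{Kora} = 20 − 0.4q_{Pike}.
Similarly q_{Pike} = 18.5 − 0.4q_{Kora}.
Substituting the second reaction function into the first: q_{Kora} = 20 − 0.4(18.5 − 0.4q_{Kora}), which gives 0.84q_{Kora} = 12.6 ⇒ q_{Kora} = 15.
Then q_{Pike} = 18.5 − 0.4·15 = 12.5.
P_{Kora} = 219 − 5·15 − 4·12.5 = 94.
Profit = (94 − 19)·15 = 1125.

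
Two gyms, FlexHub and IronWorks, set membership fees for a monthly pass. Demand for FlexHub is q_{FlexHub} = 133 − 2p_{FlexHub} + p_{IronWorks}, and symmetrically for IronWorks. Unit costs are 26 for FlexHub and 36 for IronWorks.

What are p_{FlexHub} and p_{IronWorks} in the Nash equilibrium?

63, 67

FlexHub's profit: π = (p_{FlexHub} − 26)(133 − 2p_{FlexHub} + p_{IronWorks}).
∂π/∂p_{FlexHub} = 185 − 4p_{FlexHub} + p_{IronWorks} = 0 ⇒ p_{FlexHub} = 46.25 + 0.25p_{IronWorks}.
Similarly p_{IronWorks} = 51.25 + 0.25p_{FlexHub}.
Substituting the second reaction function into the first: p_{FlexHub} = 46.25 + 0.25(51.25 + 0.25p_{FlexHub}), which gives 0.9375p_{FlexHub} = 59.0625 ⇒ p_{FlexHub} = 63.
Then p_{IronWorks} = 51.25 + 0.25·63 = 67.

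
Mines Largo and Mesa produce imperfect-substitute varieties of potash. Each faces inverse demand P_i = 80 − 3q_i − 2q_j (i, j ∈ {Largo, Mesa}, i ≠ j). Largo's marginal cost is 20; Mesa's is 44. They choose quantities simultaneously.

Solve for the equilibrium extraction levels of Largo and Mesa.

Mine Largo's profit: π = q_{Largo}(80 − 3q_{Largo} − 2q_{Mesa}) − 20q_{Largo}.
∂π/∂q_{Largo} = 60 − 6q_{Largo} − 2q_{Mesa} = 0 ⇒ q_{Largo} = 10 − (1/3)q_{Mesa}.
Similarly q_{Mesa} = 6 − (1/3)q_{Largo}.
Plugging q_{Mesa} into Largo's best response: q_{Largo} = 10 − (1/3)(6 − (1/3)q_{Largo}) ⇒ (8/9)q_{Largo} = 8, so q_{Largo} = 9.
Then q_{Mesa} = 6 − (1/3)·9 = 3.

9, 3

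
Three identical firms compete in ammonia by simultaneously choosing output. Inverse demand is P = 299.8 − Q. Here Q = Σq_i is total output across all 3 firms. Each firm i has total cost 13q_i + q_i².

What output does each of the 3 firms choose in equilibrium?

A representative firm's profit is π_i = q_i(299.8 − Q) − 13q_i − q_i², with Q = q_i + Σ_{j≠i} q_j.
First-order condition: 286.8 − 4q_i − Σ_{j≠i} q_j = 0.
With identical firms, set every q_j = q: then 286.8 − 4q − 2q = 0, i.e. q = 286.8/6 = 47.8.

47.8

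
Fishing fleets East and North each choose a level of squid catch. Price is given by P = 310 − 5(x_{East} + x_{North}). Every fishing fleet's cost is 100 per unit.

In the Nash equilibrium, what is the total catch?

28

Fishing fleet East's profit: π = x_{East}(310 − 5(x_{East} + x_{North})) − 100x_{East}.
∂π/∂x_{East} = 210 − 10x_{East} − 5x_{North} = 0, so x_{East} = 21 − 0.5x_{North}.
The game is symmetric, so in equilibrium x_{North} = x_{East}: the reaction function gives 1.5x_{East} = 21, hence x_{East} = 14.
Total catch: 14 + 14 = 28.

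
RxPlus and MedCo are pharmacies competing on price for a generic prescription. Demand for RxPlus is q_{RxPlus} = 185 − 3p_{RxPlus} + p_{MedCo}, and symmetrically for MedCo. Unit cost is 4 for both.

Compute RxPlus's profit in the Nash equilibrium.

RxPlus's profit: π = (p_{RxPlus} − 4)(185 − 3p_{RxPlus} + p_{MedCo}).
∂π/∂p_{RxPlus} = 197 − 6p_{RxPlus} + p_{MedCo} = 0 ⇒ p_{RxPlus} = 197/6 + (1/6)p_{MedCo}.
Setting p_{RxPlus} = p_{MedCo} in the reaction function: p_{RxPlus} = 197/6 + (1/6)p_{RxPlus}, so p_{RxPlus} = (197/6) / (5/6) = 39.4.
q_{RxPlus} = 185 − 3·39.4 + 39.4 = 106.2.
Profit = (39.4 − 4)·106.2 = 3759.48.

3759.48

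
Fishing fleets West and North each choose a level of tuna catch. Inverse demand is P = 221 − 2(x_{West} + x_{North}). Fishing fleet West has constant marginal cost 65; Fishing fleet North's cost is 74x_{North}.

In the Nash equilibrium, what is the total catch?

Fishing fleet West's profit: π = x_{West}(221 − 2(x_{West} + x_{North})) − 65x_{West}.
∂π/∂x_{West} = 156 − 4x_{West} − 2x_{North} = 0, so x_{West} = 39 − 0.5x_{North}.
By the same steps for North: x_{North} = 36.75 − 0.5x_{West}.
Substituting the second reaction function into the first: x_{West} = 39 − 0.5(36.75 − 0.5x_{West}), which gives 0.75x_{West} = 20.625 ⇒ x_{West} = 27.5.
Then x_{North} = 36.75 − 0.5·27.5 = 23.
Total catch: 27.5 + 23 = 50.5.

50.5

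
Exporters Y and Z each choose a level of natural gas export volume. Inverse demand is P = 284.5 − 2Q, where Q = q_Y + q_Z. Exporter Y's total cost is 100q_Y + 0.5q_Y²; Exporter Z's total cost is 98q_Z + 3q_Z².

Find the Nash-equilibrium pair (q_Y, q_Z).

32, 12.25

Exporter Y's profit: π = q_Y(284.5 − 2(q_Y + q_Z)) − 100q_Y − 0.5q_Y².
∂π/∂q_Y = 184.5 − 5q_Y − 2q_Z = 0, so q_Y = 36.9 − 0.4q_Z.
For Z: ∂π/∂q_Z = 186.5 − 10q_Z − 2q_Y = 0 ⇒ q_Z = 18.65 − 0.2q_Y.
Plugging q_Z into Y's best response: q_Y = 36.9 − 0.4(18.65 − 0.2q_Y) ⇒ 0.92q_Y = 29.44, so q_Y = 32.
Then q_Z = 18.65 − 0.2·32 = 12.25.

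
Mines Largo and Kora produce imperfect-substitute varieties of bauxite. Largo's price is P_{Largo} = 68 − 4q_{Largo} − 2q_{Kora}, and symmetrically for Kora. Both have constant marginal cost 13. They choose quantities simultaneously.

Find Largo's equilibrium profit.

Mine Largo's profit: π = q_{Largo}(68 − 4q_{Largo} − 2q_{Kora}) − 13q_{Largo}.
∂π/∂q_{Largo} = 55 − 8q_{Largo} − 2q_{Kora} = 0 ⇒ q_{Largo} = 6.875 − 0.25q_{Kora}.
Setting q_{Largo} = q_{Kora} in the reaction function: q_{Largo} = 6.875 − 0.25q_{Largo}, so q_{Largo} = 6.875 / 1.25 = 5.5.
P_{Largo} = 68 − 4·5.5 − 2·5.5 = 35.
Profit = (35 − 13)·5.5 = 121.

121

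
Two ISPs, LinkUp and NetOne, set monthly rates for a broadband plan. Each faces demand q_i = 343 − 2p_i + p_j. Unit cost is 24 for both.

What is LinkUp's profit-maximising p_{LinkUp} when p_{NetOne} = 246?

LinkUp's profit: π = (p_{LinkUp} − 24)(343 − 2p_{LinkUp} + p_{NetOne}).
∂π/∂p_{LinkUp} = 391 − 4p_{LinkUp} + p_{NetOne} = 0 ⇒ p_{LinkUp} = 97.75 + 0.25p_{NetOne}.
At p_{NetOne} = 246: p_{LinkUp} = 97.75 + 0.25·246 = 159.25.

159.25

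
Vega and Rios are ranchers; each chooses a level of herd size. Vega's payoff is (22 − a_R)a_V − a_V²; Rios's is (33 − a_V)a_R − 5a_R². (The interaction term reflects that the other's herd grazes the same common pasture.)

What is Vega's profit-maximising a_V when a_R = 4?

9

Expanding Vega's payoff: 22a_V − a_Ra_V − a_V².
∂π/∂a_V = 22 − a_R − 2a_V = 0, so a_V = 11 − 0.5a_R.
At a_R = 4: a_V = 11 − 0.5·4 = 9.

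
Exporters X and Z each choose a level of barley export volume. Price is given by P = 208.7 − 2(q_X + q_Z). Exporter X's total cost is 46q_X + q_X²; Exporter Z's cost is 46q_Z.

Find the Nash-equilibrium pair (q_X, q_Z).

16.27, 32.54

Exporter X's profit: π = q_X(208.7 − 2(q_X + q_Z)) − 46q_X − q_X².
∂π/∂q_X = 162.7 − 6q_X − 2q_Z = 0, so q_X = 1627/60 − (1/3)q_Z.
For Z: ∂π/∂q_Z = 162.7 − 4q_Z − 2q_X = 0 ⇒ q_Z = 40.675 − 0.5q_X.
Solving the two reaction functions simultaneously: (1 − (−1/3)(−0.5))q_X = 1627/60 − (1/3)·40.675, so (5/6)q_X = 1627/120 and q_X = 16.27.
Then q_Z = 40.675 − 0.5·16.27 = 32.54.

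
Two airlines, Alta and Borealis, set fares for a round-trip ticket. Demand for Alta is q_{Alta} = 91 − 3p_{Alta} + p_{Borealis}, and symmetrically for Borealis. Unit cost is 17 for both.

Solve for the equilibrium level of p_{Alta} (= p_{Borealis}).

Alta's profit: π = (p_{Alta} − 17)(91 − 3p_{Alta} + p_{Borealis}).
∂π/∂p_{Alta} = 142 − 6p_{Alta} + p_{Borealis} = 0 ⇒ p_{Alta} = 71/3 + (1/6)p_{Borealis}.
The game is symmetric, so in equilibrium p_{Borealis} = p_{Alta}: the reaction function gives (5/6)p_{Alta} = 71/3, hence p_{Alta} = 28.4.

28.4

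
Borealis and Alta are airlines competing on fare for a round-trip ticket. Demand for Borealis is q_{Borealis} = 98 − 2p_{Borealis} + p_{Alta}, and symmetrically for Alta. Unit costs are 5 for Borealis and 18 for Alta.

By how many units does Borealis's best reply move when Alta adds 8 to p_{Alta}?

Borealis's profit: π = (p_{Borealis} − 5)(98 − 2p_{Borealis} + p_{Alta}).
∂π/∂p_{Borealis} = 108 − 4p_{Borealis} + p_{Alta} = 0 ⇒ p_{Borealis} = 27 + 0.25p_{Alta}.
The reaction-function slope is 0.25, so an 8-unit rise in p_{Alta} moves p_{Borealis} by 0.25 × 8 = 2. Borealis's best response rises — the actions are strategic complements.

2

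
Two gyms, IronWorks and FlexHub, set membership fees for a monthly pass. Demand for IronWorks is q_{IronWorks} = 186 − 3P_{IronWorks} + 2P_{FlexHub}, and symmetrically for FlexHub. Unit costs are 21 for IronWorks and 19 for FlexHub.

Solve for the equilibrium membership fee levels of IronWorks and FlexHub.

IronWorks's profit: π = (P_{IronWorks} − 21)(186 − 3P_{IronWorks} + 2P_{FlexHub}).
∂π/∂P_{IronWorks} = 249 − 6P_{IronWorks} + 2P_{FlexHub} = 0 ⇒ P_{IronWorks} = 41.5 + (1/3)P_{FlexHub}.
Similarly P_{FlexHub} = 40.5 + (1/3)P_{IronWorks}.
Substituting the second reaction function into the first: P_{IronWorks} = 41.5 + (1/3)(40.5 + (1/3)P_{IronWorks}), which gives (8/9)P_{IronWorks} = 55 ⇒ P_{IronWorks} = 61.875.
Then P_{FlexHub} = 40.5 + (1/3)·61.875 = 61.125.

61.875, 61.125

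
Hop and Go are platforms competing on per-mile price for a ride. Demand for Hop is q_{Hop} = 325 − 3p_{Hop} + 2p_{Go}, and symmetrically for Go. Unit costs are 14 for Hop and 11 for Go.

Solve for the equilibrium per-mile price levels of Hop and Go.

Hop's profit: π = (p_{Hop} − 14)(325 − 3p_{Hop} + 2p_{Go}).
∂π/∂p_{Hop} = 367 − 6p_{Hop} + 2p_{Go} = 0 ⇒ p_{Hop} = 367/6 + (1/3)p_{Go}.
Similarly p_{Go} = 179/3 + (1/3)p_{Hop}.
Substituting the second reaction function into the first: p_{Hop} = 367/6 + (1/3)(179/3 + (1/3)p_{Hop}), which gives (8/9)p_{Hop} = 1459/18 ⇒ p_{Hop} = 91.1875.
Then p_{Go} = 179/3 + (1/3)·91.1875 = 90.0625.

91.1875, 90.0625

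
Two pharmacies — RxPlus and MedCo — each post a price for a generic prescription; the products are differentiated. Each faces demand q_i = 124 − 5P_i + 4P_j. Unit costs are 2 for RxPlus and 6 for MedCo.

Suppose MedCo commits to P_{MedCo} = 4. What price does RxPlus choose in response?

RxPlus's profit: π = (P_{RxPlus} − 2)(124 − 5P_{RxPlus} + 4P_{MedCo}).
∂π/∂P_{RxPlus} = 134 − 10P_{RxPlus} + 4P_{MedCo} = 0 ⇒ P_{RxPlus} = 13.4 + 0.4P_{MedCo}.
At P_{MedCo} = 4: P_{RxPlus} = 13.4 + 0.4·4 = 15.

15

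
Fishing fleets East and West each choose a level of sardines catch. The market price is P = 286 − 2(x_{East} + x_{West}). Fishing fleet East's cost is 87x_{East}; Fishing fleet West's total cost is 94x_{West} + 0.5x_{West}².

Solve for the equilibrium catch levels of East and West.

Fishing fleet East's profit: π = x_{East}(286 − 2(x_{East} + x_{West})) − 87x_{East}.
∂π/∂x_{East} = 199 − 4x_{East} − 2x_{West} = 0, so x_{East} = 49.75 − 0.5x_{West}.
For West: ∂π/∂x_{West} = 192 − 5x_{West} − 2x_{East} = 0 ⇒ x_{West} = 38.4 − 0.4x_{East}.
Solving the two reaction functions simultaneously: (1 − (−0.5)(−0.4))x_{East} = 49.75 − 0.5·38.4, so 0.8x_{East} = 30.55 and x_{East} = 38.1875.
Then x_{West} = 38.4 − 0.4·38.1875 = 23.125.

38.1875, 23.125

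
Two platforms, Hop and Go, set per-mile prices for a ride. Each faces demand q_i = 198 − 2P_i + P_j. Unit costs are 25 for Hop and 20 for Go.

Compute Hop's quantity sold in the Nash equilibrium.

114

Hop's profit: π = (P_{Hop} − 25)(198 − 2P_{Hop} + P_{Go}).
∂π/∂P_{Hop} = 248 − 4P_{Hop} + P_{Go} = 0 ⇒ P_{Hop} = 62 + 0.25P_{Go}.
Similarly P_{Go} = 59.5 + 0.25P_{Hop}.
Solving the two reaction functions simultaneously: (1 − (0.25)(0.25))P_{Hop} = 62 + 0.25·59.5, so 0.9375P_{Hop} = 76.875 and P_{Hop} = 82.
Then P_{Go} = 59.5 + 0.25·82 = 80.
q_{Hop} = 198 − 2·82 + 80 = 114.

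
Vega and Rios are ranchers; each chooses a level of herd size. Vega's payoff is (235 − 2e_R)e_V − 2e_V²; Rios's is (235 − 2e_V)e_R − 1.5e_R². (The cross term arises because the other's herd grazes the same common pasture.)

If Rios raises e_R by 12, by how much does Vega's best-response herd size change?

Expanding Vega's payoff: 235e_V − 2e_Re_V − 2e_V².
∂π/∂e_V = 235 − 2e_R − 4e_V = 0, so e_V = 58.75 − 0.5e_R.
The reaction-function slope is −0.5, so a 12-unit rise in e_R moves e_V by −0.5 × 12 = −6. Vega's best response falls — the actions are strategic substitutes.

-6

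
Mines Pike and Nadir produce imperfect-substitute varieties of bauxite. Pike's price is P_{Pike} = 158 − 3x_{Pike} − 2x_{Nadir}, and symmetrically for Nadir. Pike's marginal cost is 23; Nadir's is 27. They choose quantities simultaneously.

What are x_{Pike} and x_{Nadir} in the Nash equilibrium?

Mine Pike's profit: π = x_{Pike}(158 − 3x_{Pike} − 2x_{Nadir}) − 23x_{Pike}.
∂π/∂x_{Pike} = 135 − 6x_{Pike} − 2x_{Nadir} = 0 ⇒ x_{Pike} = 22.5 − (1/3)x_{Nadir}.
Similarly x_{Nadir} = 131/6 − (1/3)x_{Pike}.
Solving the two reaction functions simultaneously: (1 − (−1/3)(−1/3))x_{Pike} = 22.5 − (1/3)·(131/6), so (8/9)x_{Pike} = 137/9 and x_{Pike} = 17.125.
Then x_{Nadir} = 131/6 − (1/3)·17.125 = 16.125.

17.125, 16.125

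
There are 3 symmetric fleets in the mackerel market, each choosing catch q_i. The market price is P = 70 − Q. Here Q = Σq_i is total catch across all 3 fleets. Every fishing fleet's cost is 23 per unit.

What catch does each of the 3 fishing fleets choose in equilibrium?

A representative fishing fleet's profit is π_i = q_i(70 − Q) − 23q_i, with Q = q_i + Σ_{j≠i} q_j.
First-order condition: 47 − 2q_i − Σ_{j≠i} q_j = 0.
In a symmetric equilibrium every fishing fleet chooses the same q, so Σ_{j≠i} q_j = 2q. The condition becomes 47 − 4q = 0, giving q = 47/4 = 11.75.

11.75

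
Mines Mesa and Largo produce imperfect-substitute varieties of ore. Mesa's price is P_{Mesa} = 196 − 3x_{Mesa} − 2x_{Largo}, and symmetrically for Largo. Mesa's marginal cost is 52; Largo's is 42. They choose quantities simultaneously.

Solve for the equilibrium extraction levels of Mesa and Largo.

Mine Mesa's profit: π = x_{Mesa}(196 − 3x_{Mesa} − 2x_{Largo}) − 52x_{Mesa}.
∂π/∂x_{Mesa} = 144 − 6x_{Mesa} − 2x_{Largo} = 0 ⇒ x_{Mesa} = 24 − (1/3)x_{Largo}.
Similarly x_{Largo} = 77/3 − (1/3)x_{Mesa}.
Solving the two reaction functions simultaneously: (1 − (−1/3)(−1/3))x_{Mesa} = 24 − (1/3)·(77/3), so (8/9)x_{Mesa} = 139/9 and x_{Mesa} = 17.375.
Then x_{Largo} = 77/3 − (1/3)·17.375 = 19.875.

17.375, 19.875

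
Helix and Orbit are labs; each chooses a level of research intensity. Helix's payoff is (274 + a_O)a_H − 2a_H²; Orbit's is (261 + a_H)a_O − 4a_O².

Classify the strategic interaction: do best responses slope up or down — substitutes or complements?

strategic complements

Expanding Helix's payoff: 274a_H + a_Oa_H − 2a_H².
∂π/∂a_H = 274 + a_O − 4a_H = 0, so a_H = 68.5 + 0.25a_O.
The best-response slope da_H/da_O = 0.25 > 0: the reaction function is upward-sloping, so the choices are strategic complements.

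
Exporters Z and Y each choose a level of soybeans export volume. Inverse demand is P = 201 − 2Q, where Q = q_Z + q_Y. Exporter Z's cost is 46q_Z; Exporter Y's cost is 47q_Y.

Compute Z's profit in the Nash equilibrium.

Exporter Z's profit: π = q_Z(201 − 2(q_Z + q_Y)) − 46q_Z.
∂π/∂q_Z = 155 − 4q_Z − 2q_Y = 0, so q_Z = 38.75 − 0.5q_Y.
By the same steps for Y: q_Y = 38.5 − 0.5q_Z.
Substituting the second reaction function into the first: q_Z = 38.75 − 0.5(38.5 − 0.5q_Z), which gives 0.75q_Z = 19.5 ⇒ q_Z = 26.
Then q_Y = 38.5 − 0.5·26 = 25.5.
Price P = 201 − 2·51.5 = 98.
Z's profit: (98 − 46)·26 = 1352.

1352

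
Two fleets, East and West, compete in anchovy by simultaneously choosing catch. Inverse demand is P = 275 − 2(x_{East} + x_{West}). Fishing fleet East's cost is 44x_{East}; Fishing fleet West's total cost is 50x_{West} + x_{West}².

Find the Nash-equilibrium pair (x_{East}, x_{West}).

46.8, 21.9

Fishing fleet East's profit: π = x_{East}(275 − 2(x_{East} + x_{West})) − 44x_{East}.
∂π/∂x_{East} = 231 − 4x_{East} − 2x_{West} = 0, so x_{East} = 57.75 − 0.5x_{West}.
For West: ∂π/∂x_{West} = 225 − 6x_{West} − 2x_{East} = 0 ⇒ x_{West} = 37.5 − (1/3)x_{East}.
Substituting the second reaction function into the first: x_{East} = 57.75 − 0.5(37.5 − (1/3)x_{East}), which gives (5/6)x_{East} = 39 ⇒ x_{East} = 46.8.
Then x_{West} = 37.5 − (1/3)·46.8 = 21.9.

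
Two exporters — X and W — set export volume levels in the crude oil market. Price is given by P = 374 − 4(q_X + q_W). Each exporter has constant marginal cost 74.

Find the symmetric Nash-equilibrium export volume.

25

Exporter X's profit: π = q_X(374 − 4(q_X + q_W)) − 74q_X.
∂π/∂q_X = 300 − 8q_X − 4q_W = 0, so q_X = 37.5 − 0.5q_W.
By symmetry q_W = q_X; substituting into the reaction function, 1.5q_X = 37.5 and q_X = 25.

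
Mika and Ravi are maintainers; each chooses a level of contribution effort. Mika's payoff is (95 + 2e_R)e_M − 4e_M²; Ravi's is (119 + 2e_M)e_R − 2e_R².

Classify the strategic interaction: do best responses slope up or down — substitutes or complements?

Expanding Mika's payoff: 95e_M + 2e_Re_M − 4e_M².
∂π/∂e_M = 95 + 2e_R − 8e_M = 0, so e_M = 11.875 + 0.25e_R.
The best-response slope de_M/de_R = 0.25 > 0: the reaction function is upward-sloping, so the choices are strategic complements.

strategic complements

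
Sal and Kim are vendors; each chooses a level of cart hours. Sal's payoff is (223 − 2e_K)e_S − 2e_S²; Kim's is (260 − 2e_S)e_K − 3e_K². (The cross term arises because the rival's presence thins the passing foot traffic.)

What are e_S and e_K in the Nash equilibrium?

40.9, 29.7

Expanding Sal's payoff: 223e_S − 2e_Ke_S − 2e_S².
∂π/∂e_S = 223 − 2e_K − 4e_S = 0, so e_S = 55.75 − 0.5e_K.
Likewise for Kim: e_K = 130/3 − (1/3)e_S.
Substituting the second reaction function into the first: e_S = 55.75 − 0.5(130/3 − (1/3)e_S), which gives (5/6)e_S = 409/12 ⇒ e_S = 40.9.
Then e_K = 130/3 − (1/3)·40.9 = 29.7.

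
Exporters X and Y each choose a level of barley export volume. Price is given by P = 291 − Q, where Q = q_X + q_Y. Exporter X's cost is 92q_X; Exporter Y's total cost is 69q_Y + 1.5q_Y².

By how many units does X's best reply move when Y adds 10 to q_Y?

Exporter X's profit: π = q_X(291 − (q_X + q_Y)) − 92q_X.
∂π/∂q_X = 199 − 2q_X − q_Y = 0, so q_X = 99.5 − 0.5q_Y.
The reaction-function slope is −0.5, so a 10-unit rise in q_Y moves q_X by −0.5 × 10 = −5. X's best response falls — the actions are strategic substitutes.

-5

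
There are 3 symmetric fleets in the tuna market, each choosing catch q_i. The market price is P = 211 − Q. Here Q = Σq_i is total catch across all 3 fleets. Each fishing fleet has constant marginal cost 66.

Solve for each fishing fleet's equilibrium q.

A representative fishing fleet's profit is π_i = q_i(211 − Q) − 66q_i, with Q = q_i + Σ_{j≠i} q_j.
First-order condition: 145 − 2q_i − Σ_{j≠i} q_j = 0.
With identical fishing fleets, set every q_j = q: then 145 − 2q − 2q = 0, i.e. q = 145/4 = 36.25.

36.25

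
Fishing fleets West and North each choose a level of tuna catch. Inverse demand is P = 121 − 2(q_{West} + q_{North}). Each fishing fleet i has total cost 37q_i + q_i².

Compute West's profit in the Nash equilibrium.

Fishing fleet West's profit: π = q_{West}(121 − 2(q_{West} + q_{North})) − 37q_{West} − q_{West}².
∂π/∂q_{West} = 84 − 6q_{West} − 2q_{North} = 0, so q_{West} = 14 − (1/3)q_{North}.
Setting q_{West} = q_{North} in the reaction function: q_{West} = 14 − (1/3)q_{West}, so q_{West} = 14 / (4/3) = 10.5.
Price P = 121 − 2·21 = 79.
West's profit: (79 − 37)·10.5 − (10.5)² = 330.75.

330.75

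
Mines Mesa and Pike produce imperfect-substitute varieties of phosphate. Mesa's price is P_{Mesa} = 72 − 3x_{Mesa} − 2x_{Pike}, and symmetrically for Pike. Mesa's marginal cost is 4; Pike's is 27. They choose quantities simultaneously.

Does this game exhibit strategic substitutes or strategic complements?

Mine Mesa's profit: π = x_{Mesa}(72 − 3x_{Mesa} − 2x_{Pike}) − 4x_{Mesa}.
∂π/∂x_{Mesa} = 68 − 6x_{Mesa} − 2x_{Pike} = 0 ⇒ x_{Mesa} = 34/3 − (1/3)x_{Pike}.
The best-response slope dx_{Mesa}/dx_{Pike} = −1/3 < 0: the reaction function is downward-sloping, so the choices are strategic substitutes.

strategic substitutes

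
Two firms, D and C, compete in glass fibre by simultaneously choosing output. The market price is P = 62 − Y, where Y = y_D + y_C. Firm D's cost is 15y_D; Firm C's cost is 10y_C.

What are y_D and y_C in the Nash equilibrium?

14, 19

Firm D's profit: π = y_D(62 − (y_D + y_C)) − 15y_D.
∂π/∂y_D = 47 − 2y_D − y_C = 0, so y_D = 23.5 − 0.5y_C.
By the same steps for C: y_C = 26 − 0.5y_D.
Substituting the second reaction function into the first: y_D = 23.5 − 0.5(26 − 0.5y_D), which gives 0.75y_D = 10.5 ⇒ y_D = 14.
Then y_C = 26 − 0.5·14 = 19.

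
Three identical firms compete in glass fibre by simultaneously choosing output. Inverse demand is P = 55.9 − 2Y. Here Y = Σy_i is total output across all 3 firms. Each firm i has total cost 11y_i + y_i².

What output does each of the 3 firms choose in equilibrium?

4.49

A representative firm's profit is π_i = y_i(55.9 − 2Y) − 11y_i − y_i², with Y = y_i + Σ_{j≠i} y_j.
First-order condition: 44.9 − 6y_i − 2Σ_{j≠i} y_j = 0.
In a symmetric equilibrium every firm chooses the same y, so Σ_{j≠i} y_j = 2y. The condition becomes 44.9 − 10y = 0, giving y = 44.9/10 = 4.49.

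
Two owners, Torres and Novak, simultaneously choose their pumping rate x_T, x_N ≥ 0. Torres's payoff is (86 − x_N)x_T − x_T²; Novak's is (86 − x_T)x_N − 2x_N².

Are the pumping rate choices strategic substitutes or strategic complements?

Expanding Torres's payoff: 86x_T − x_Nx_T − x_T².
∂π/∂x_T = 86 − x_N − 2x_T = 0, so x_T = 43 − 0.5x_N.
The best-response slope dx_T/dx_N = −0.5 < 0: the reaction function is downward-sloping, so the choices are strategic substitutes.

strategic substitutes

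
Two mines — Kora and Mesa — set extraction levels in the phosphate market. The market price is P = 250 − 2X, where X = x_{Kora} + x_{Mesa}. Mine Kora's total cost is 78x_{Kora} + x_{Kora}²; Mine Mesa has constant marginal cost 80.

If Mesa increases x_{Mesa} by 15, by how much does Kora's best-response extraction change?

Mine Kora's profit: π = x_{Kora}(250 − 2(x_{Kora} + x_{Mesa})) − 78x_{Kora} − x_{Kora}².
∂π/∂x_{Kora} = 172 − 6x_{Kora} − 2x_{Mesa} = 0, so x_{Kora} = 86/3 − (1/3)x_{Mesa}.
The reaction-function slope is −1/3, so a 15-unit rise in x_{Mesa} moves x_{Kora} by −1/3 × 15 = −5. Kora's best response falls — the actions are strategic substitutes.

-5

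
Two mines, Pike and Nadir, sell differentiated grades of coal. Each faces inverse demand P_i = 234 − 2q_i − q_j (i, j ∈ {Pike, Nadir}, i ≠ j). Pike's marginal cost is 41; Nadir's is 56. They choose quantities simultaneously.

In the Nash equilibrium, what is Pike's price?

120.2

Mine Pike's profit: π = q_{Pike}(234 − 2q_{Pike} − q_{Nadir}) − 41q_{Pike}.
∂π/∂q_{Pike} = 193 − 4q_{Pike} − q_{Nadir} = 0 ⇒ q_{Pike} = 48.25 − 0.25q_{Nadir}.
Similarly q_{Nadir} = 44.5 − 0.25q_{Pike}.
Plugging q_{Nadir} into Pike's best response: q_{Pike} = 48.25 − 0.25(44.5 − 0.25q_{Pike}) ⇒ 0.9375q_{Pike} = 37.125, so q_{Pike} = 39.6.
Then q_{Nadir} = 44.5 − 0.25·39.6 = 34.6.
P_{Pike} = 234 − 2·39.6 − 34.6 = 120.2.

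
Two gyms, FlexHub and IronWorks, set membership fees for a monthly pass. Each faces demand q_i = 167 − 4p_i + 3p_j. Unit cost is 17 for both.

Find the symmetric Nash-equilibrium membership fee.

FlexHub's profit: π = (p_{FlexHub} − 17)(167 − 4p_{FlexHub} + 3p_{IronWorks}).
∂π/∂p_{FlexHub} = 235 − 8p_{FlexHub} + 3p_{IronWorks} = 0 ⇒ p_{FlexHub} = 29.375 + 0.375p_{IronWorks}.
The game is symmetric, so in equilibrium p_{IronWorks} = p_{FlexHub}: the reaction function gives 0.625p_{FlexHub} = 29.375, hence p_{FlexHub} = 47.

47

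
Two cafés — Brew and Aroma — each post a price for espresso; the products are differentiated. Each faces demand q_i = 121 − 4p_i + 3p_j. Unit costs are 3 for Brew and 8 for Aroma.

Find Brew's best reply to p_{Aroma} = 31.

Brew's profit: π = (p_{Brew} − 3)(121 − 4p_{Brew} + 3p_{Aroma}).
∂π/∂p_{Brew} = 133 − 8p_{Brew} + 3p_{Aroma} = 0 ⇒ p_{Brew} = 16.625 + 0.375p_{Aroma}.
At p_{Aroma} = 31: p_{Brew} = 16.625 + 0.375·31 = 28.25.

28.25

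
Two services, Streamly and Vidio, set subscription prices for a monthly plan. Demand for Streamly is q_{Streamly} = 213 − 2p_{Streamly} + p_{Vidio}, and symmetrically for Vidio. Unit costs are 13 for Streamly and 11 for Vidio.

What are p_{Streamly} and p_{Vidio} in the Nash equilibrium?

Streamly's profit: π = (p_{Streamly} − 13)(213 − 2p_{Streamly} + p_{Vidio}).
∂π/∂p_{Streamly} = 239 − 4p_{Streamly} + p_{Vidio} = 0 ⇒ p_{Streamly} = 59.75 + 0.25p_{Vidio}.
Similarly p_{Vidio} = 58.75 + 0.25p_{Streamly}.
Plugging p_{Vidio} into Streamly's best response: p_{Streamly} = 59.75 + 0.25(58.75 + 0.25p_{Streamly}) ⇒ 0.9375p_{Streamly} = 74.4375, so p_{Streamly} = 79.4.
Then p_{Vidio} = 58.75 + 0.25·79.4 = 78.6.

79.4, 78.6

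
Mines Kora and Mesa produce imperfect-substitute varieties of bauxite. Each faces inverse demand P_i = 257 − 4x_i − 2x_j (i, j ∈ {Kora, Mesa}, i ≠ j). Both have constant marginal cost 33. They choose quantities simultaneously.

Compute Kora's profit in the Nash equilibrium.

2007.04

Mine Kora's profit: π = x_{Kora}(257 − 4x_{Kora} − 2x_{Mesa}) − 33x_{Kora}.
∂π/∂x_{Kora} = 224 − 8x_{Kora} − 2x_{Mesa} = 0 ⇒ x_{Kora} = 28 − 0.25x_{Mesa}.
By symmetry x_{Mesa} = x_{Kora}; substituting into the reaction function, 1.25x_{Kora} = 28 and x_{Kora} = 22.4.
P_{Kora} = 257 − 4·22.4 − 2·22.4 = 122.6.
Profit = (122.6 − 33)·22.4 = 2007.04.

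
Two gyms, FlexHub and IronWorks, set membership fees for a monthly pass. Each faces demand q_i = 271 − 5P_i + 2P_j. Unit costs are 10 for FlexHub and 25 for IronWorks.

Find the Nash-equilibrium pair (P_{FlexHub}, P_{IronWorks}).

FlexHub's profit: π = (P_{FlexHub} − 10)(271 − 5P_{FlexHub} + 2P_{IronWorks}).
∂π/∂P_{FlexHub} = 321 − 10P_{FlexHub} + 2P_{IronWorks} = 0 ⇒ P_{FlexHub} = 32.1 + 0.2P_{IronWorks}.
Similarly P_{IronWorks} = 39.6 + 0.2P_{FlexHub}.
Plugging P_{IronWorks} into FlexHub's best response: P_{FlexHub} = 32.1 + 0.2(39.6 + 0.2P_{FlexHub}) ⇒ 0.96P_{FlexHub} = 40.02, so P_{FlexHub} = 41.6875.
Then P_{IronWorks} = 39.6 + 0.2·41.6875 = 47.9375.

41.6875, 47.9375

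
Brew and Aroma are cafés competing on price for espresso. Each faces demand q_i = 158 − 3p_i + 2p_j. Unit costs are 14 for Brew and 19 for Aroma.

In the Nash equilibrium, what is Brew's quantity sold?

110.8125

Brew's profit: π = (p_{Brew} − 14)(158 − 3p_{Brew} + 2p_{Aroma}).
∂π/∂p_{Brew} = 200 − 6p_{Brew} + 2p_{Aroma} = 0 ⇒ p_{Brew} = 100/3 + (1/3)p_{Aroma}.
Similarly p_{Aroma} = 215/6 + (1/3)p_{Brew}.
Substituting the second reaction function into the first: p_{Brew} = 100/3 + (1/3)(215/6 + (1/3)p_{Brew}), which gives (8/9)p_{Brew} = 815/18 ⇒ p_{Brew} = 50.9375.
Then p_{Aroma} = 215/6 + (1/3)·50.9375 = 52.8125.
q_{Brew} = 158 − 3·50.9375 + 2·52.8125 = 110.8125.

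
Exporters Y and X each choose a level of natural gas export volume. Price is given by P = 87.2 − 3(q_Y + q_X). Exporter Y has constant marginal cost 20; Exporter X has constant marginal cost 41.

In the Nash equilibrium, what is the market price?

49.4

Exporter Y's profit: π = q_Y(87.2 − 3(q_Y + q_X)) − 20q_Y.
∂π/∂q_Y = 67.2 − 6q_Y − 3q_X = 0, so q_Y = 11.2 − 0.5q_X.
By the same steps for X: q_X = 7.7 − 0.5q_Y.
Solving the two reaction functions simultaneously: (1 − (−0.5)(−0.5))q_Y = 11.2 − 0.5·7.7, so 0.75q_Y = 7.35 and q_Y = 9.8.
Then q_X = 7.7 − 0.5·9.8 = 2.8.
Equilibrium price: P = 87.2 − 3·12.6 = 49.4.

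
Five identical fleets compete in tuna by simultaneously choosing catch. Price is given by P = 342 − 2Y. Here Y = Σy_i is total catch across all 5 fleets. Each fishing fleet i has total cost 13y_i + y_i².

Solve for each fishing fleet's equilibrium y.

23.5

A representative fishing fleet's profit is π_i = y_i(342 − 2Y) − 13y_i − y_i², with Y = y_i + Σ_{j≠i} y_j.
First-order condition: 329 − 6y_i − 2Σ_{j≠i} y_j = 0.
Imposing symmetry (y_j = y for all j) turns Σ_{j≠i} y_j into 4y, so 329 = 14y and y = 23.5.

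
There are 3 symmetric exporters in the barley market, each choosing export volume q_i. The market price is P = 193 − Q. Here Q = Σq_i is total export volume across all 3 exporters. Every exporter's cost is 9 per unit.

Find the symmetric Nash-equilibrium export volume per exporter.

A representative exporter's profit is π_i = q_i(193 − Q) − 9q_i, with Q = q_i + Σ_{j≠i} q_j.
First-order condition: 184 − 2q_i − Σ_{j≠i} q_j = 0.
Imposing symmetry (q_j = q for all j) turns Σ_{j≠i} q_j into 2q, so 184 = 4q and q = 46.

46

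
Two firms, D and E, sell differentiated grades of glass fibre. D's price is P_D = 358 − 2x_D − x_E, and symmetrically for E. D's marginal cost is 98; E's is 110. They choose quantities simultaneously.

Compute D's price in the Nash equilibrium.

203.6

Firm D's profit: π = x_D(358 − 2x_D − x_E) − 98x_D.
∂π/∂x_D = 260 − 4x_D − x_E = 0 ⇒ x_D = 65 − 0.25x_E.
Similarly x_E = 62 − 0.25x_D.
Substituting the second reaction function into the first: x_D = 65 − 0.25(62 − 0.25x_D), which gives 0.9375x_D = 49.5 ⇒ x_D = 52.8.
Then x_E = 62 − 0.25·52.8 = 48.8.
P_D = 358 − 2·52.8 − 48.8 = 203.6.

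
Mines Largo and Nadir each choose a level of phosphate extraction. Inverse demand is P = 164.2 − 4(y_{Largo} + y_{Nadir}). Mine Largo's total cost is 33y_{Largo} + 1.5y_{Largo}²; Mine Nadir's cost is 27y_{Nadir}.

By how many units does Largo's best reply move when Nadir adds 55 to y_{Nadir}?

Mine Largo's profit: π = y_{Largo}(164.2 − 4(y_{Largo} + y_{Nadir})) − 33y_{Largo} − 1.5y_{Largo}².
∂π/∂y_{Largo} = 131.2 − 11y_{Largo} − 4y_{Nadir} = 0, so y_{Largo} = 656/55 − (4/11)y_{Nadir}.
The reaction-function slope is −4/11, so a 55-unit rise in y_{Nadir} moves y_{Largo} by −4/11 × 55 = −20. Largo's best response falls — the actions are strategic substitutes.

-20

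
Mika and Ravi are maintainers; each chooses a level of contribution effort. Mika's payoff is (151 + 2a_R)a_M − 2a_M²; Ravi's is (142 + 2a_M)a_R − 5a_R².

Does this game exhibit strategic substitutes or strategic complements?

Expanding Mika's payoff: 151a_M + 2a_Ra_M − 2a_M².
∂π/∂a_M = 151 + 2a_R − 4a_M = 0, so a_M = 37.75 + 0.5a_R.
The best-response slope da_M/da_R = 0.5 > 0: the reaction function is upward-sloping, so the choices are strategic complements.

strategic complements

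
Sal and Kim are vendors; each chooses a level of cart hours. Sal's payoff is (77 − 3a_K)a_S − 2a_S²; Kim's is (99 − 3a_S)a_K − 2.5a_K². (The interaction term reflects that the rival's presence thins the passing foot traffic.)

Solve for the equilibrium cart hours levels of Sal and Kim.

8, 15

Expanding Sal's payoff: 77a_S − 3a_Ka_S − 2a_S².
∂π/∂a_S = 77 − 3a_K − 4a_S = 0, so a_S = 19.25 − 0.75a_K.
Likewise for Kim: a_K = 19.8 − 0.6a_S.
Plugging a_K into Sal's best response: a_S = 19.25 − 0.75(19.8 − 0.6a_S) ⇒ 0.55a_S = 4.4, so a_S = 8.
Then a_K = 19.8 − 0.6·8 = 15.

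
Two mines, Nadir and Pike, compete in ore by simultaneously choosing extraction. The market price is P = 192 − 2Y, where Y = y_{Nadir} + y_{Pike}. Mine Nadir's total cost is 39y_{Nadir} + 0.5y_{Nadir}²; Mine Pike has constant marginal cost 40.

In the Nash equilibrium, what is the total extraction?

47.625

Mine Nadir's profit: π = y_{Nadir}(192 − 2(y_{Nadir} + y_{Pike})) − 39y_{Nadir} − 0.5y_{Nadir}².
∂π/∂y_{Nadir} = 153 − 5y_{Nadir} − 2y_{Pike} = 0, so y_{Nadir} = 30.6 − 0.4y_{Pike}.
For Pike: ∂π/∂y_{Pike} = 152 − 4y_{Pike} − 2y_{Nadir} = 0 ⇒ y_{Pike} = 38 − 0.5y_{Nadir}.
Plugging y_{Pike} into Nadir's best response: y_{Nadir} = 30.6 − 0.4(38 − 0.5y_{Nadir}) ⇒ 0.8y_{Nadir} = 15.4, so y_{Nadir} = 19.25.
Then y_{Pike} = 38 − 0.5·19.25 = 28.375.
Total extraction: 19.25 + 28.375 = 47.625.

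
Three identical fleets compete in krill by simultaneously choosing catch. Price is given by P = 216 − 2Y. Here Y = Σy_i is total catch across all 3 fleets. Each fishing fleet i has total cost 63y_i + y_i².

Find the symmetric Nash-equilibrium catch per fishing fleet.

15.3

A representative fishing fleet's profit is π_i = y_i(216 − 2Y) − 63y_i − y_i², with Y = y_i + Σ_{j≠i} y_j.
First-order condition: 153 − 6y_i − 2Σ_{j≠i} y_j = 0.
Imposing symmetry (y_j = y for all j) turns Σ_{j≠i} y_j into 2y, so 153 = 10y and y = 15.3.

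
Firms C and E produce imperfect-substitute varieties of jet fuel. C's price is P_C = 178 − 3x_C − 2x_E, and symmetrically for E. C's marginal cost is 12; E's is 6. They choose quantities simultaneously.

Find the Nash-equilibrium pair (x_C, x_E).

20.375, 21.875

Firm C's profit: π = x_C(178 − 3x_C − 2x_E) − 12x_C.
∂π/∂x_C = 166 − 6x_C − 2x_E = 0 ⇒ x_C = 83/3 − (1/3)x_E.
Similarly x_E = 86/3 − (1/3)x_C.
Solving the two reaction functions simultaneously: (1 − (−1/3)(−1/3))x_C = 83/3 − (1/3)·(86/3), so (8/9)x_C = 163/9 and x_C = 20.375.
Then x_E = 86/3 − (1/3)·20.375 = 21.875.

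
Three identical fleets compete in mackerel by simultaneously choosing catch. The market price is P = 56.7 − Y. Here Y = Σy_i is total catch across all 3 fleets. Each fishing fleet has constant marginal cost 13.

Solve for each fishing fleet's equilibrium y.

10.925

A representative fishing fleet's profit is π_i = y_i(56.7 − Y) − 13y_i, with Y = y_i + Σ_{j≠i} y_j.
First-order condition: 43.7 − 2y_i − Σ_{j≠i} y_j = 0.
Imposing symmetry (y_j = y for all j) turns Σ_{j≠i} y_j into 2y, so 43.7 = 4y and y = 10.925.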